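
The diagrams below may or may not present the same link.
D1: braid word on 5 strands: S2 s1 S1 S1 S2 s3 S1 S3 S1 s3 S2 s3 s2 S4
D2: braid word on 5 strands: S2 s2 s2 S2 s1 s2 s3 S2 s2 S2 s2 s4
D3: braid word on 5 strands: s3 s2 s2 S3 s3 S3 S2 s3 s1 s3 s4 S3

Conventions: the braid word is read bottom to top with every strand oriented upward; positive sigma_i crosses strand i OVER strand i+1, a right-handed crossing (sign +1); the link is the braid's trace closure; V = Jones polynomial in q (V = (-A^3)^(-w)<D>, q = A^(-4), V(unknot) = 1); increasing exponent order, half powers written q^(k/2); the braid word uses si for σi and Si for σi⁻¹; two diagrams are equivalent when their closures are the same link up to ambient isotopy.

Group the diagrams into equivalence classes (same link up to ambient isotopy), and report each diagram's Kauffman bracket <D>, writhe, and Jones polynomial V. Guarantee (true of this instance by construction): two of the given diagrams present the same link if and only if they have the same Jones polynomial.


equivalence classes: {D1} | {D2} | {D3}
D1 (bracket A^-16 - A^-12 + 2A^-8 - 2A^-4 + 2 - 2A^4 + A^8; 14 crossings at w = -4): V = q^-5 - 2q^-4 + 2q^-3 - 2q^-2 + 2q^-1 - 1 + q
V(D2) = 1  (w +4, c 12, <D> = A^12)
V(D3) = q + q^3 - q^4  (w +4, c 12, <D> = -A^-4 + 1 + A^8)
observation: comparing 3 Jones polynomials yields 3 groups


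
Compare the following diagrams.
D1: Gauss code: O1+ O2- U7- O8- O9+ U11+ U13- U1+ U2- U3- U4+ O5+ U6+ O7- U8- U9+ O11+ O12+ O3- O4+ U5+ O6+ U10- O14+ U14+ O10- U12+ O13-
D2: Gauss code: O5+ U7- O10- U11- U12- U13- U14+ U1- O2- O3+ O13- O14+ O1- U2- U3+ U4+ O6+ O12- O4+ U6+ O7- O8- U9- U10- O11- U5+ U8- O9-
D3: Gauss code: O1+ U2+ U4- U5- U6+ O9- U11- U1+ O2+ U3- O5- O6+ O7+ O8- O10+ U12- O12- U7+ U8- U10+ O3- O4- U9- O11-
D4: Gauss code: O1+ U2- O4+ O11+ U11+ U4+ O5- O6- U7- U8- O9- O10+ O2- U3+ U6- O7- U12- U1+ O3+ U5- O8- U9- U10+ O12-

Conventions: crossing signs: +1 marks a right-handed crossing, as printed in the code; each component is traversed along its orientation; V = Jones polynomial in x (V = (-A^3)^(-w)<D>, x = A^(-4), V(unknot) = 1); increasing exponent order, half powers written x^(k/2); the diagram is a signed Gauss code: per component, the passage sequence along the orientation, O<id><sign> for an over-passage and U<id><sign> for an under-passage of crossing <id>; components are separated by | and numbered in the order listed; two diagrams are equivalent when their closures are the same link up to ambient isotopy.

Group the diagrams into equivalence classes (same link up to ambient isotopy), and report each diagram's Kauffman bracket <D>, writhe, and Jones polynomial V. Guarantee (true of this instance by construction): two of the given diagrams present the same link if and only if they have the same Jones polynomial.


equivalence classes: {D1} | {D2, D4} | {D3}
D1 (bracket -A^-10 + A^-6 + A^2; 14 crossings at w = +2): V = x + x^3 - x^4
D2 (bracket A^-8 - A^-4 + 2 - A^4 + A^8 - A^12; 14 crossings at w = -4): V = -x^-6 + x^-5 - x^-4 + 2x^-3 - x^-2 + x^-1
V(D3) = 1  (w -2, c 12, <D> = A^-6)
D4 (bracket A^-2 - A^2 + 2A^6 - A^10 + A^14 - A^18; 12 crossings at w = -2): V = -x^-6 + x^-5 - x^-4 + 2x^-3 - x^-2 + x^-1
observation: 3 values of V(x) split the 4 diagrams


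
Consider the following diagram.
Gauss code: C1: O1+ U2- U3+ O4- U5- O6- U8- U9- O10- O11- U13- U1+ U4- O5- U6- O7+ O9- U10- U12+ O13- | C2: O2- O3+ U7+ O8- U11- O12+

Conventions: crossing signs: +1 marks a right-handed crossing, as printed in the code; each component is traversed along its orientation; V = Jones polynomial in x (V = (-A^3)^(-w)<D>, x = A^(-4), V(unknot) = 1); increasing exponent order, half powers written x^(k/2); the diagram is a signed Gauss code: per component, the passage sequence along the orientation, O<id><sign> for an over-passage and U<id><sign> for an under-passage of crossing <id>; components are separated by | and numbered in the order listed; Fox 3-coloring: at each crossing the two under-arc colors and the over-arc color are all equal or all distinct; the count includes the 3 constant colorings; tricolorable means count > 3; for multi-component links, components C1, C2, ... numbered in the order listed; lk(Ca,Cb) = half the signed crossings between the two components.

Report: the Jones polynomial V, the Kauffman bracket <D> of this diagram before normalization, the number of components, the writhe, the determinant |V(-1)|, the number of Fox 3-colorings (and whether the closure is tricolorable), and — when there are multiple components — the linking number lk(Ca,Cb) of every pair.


Jones polynomial: V(x) = x^(-17/2) - x^(-15/2) + 2x^(-13/2) - 3x^(-11/2) + 3x^(-9/2) - 3x^(-7/2) + x^(-5/2) - 2x^(-3/2)
<D> = 2A^-9 - A^-5 + 3A^-1 - 3A^3 + 3A^7 - 2A^11 + A^15 - A^19; writhe -5
components 2, writhe -5 (13 crossings)
linking number lk(C1,C2) = 0
3-colorings: 3 of 3^13, det 16 — not tricolorable
note: w = -5 shifts under R1 moves; the (-A^3)^(5) factor cancels that in V


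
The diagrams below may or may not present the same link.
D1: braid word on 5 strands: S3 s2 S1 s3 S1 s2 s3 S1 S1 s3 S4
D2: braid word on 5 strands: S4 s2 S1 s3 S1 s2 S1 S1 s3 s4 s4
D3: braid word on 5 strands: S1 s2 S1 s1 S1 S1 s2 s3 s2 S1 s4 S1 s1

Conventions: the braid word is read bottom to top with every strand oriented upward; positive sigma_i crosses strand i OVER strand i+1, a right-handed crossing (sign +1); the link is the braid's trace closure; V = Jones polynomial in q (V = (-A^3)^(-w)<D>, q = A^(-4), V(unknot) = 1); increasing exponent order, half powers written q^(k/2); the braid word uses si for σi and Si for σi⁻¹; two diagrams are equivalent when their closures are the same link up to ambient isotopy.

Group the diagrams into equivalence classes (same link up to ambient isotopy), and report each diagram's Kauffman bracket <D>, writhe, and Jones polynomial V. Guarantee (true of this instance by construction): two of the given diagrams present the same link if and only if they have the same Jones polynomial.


classes: {D1, D2, D3}
V(D1) = -q^(-9/2) + 2q^(-7/2) - 4q^(-5/2) + 3q^(-3/2) - 4q^(-1/2) + 3q^(1/2) - 2q^(3/2) + q^(5/2)  [11 crossings, <D> = -A^-13 + 2A^-9 - 3A^-5 + 4A^-1 - 3A^3 + 4A^7 - 2A^11 + A^15, w = -1]
V(D2) = -q^(-9/2) + 2q^(-7/2) - 4q^(-5/2) + 3q^(-3/2) - 4q^(-1/2) + 3q^(1/2) - 2q^(3/2) + q^(5/2)  [11 crossings, <D> = -A^-7 + 2A^-3 - 3A + 4A^5 - 3A^9 + 4A^13 - 2A^17 + A^21, w = +1]
V(D3) = -q^(-9/2) + 2q^(-7/2) - 4q^(-5/2) + 3q^(-3/2) - 4q^(-1/2) + 3q^(1/2) - 2q^(3/2) + q^(5/2)  (w +1, c 13, <D> = -A^-7 + 2A^-3 - 3A + 4A^5 - 3A^9 + 4A^13 - 2A^17 + A^21)
insight: all 3 diagrams share one V(q), hence one class


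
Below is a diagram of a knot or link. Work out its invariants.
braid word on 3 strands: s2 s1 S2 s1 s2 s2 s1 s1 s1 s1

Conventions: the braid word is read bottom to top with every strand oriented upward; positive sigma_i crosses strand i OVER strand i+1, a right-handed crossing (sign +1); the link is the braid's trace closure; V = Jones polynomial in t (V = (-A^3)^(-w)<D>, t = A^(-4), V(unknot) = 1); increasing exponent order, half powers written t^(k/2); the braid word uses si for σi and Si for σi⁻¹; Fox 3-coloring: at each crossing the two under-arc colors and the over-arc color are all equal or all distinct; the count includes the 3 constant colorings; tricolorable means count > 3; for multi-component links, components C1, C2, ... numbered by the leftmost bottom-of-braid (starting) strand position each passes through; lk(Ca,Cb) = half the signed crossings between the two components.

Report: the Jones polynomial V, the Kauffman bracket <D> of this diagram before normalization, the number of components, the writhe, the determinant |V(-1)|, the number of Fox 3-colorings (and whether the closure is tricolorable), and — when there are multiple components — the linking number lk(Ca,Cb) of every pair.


Jones polynomial: V(t) = t^3 + t^5 - t^8
<D> = -A^-8 + A^4 + A^12; writhe +8
components 1, writhe +8 (10 crossings)
3-colorings: 9 of 3^10, det 3 — tricolorable
note: w = +8 (over 10 crossings) is diagram-only; (-A^3)^(-8) removes it from V


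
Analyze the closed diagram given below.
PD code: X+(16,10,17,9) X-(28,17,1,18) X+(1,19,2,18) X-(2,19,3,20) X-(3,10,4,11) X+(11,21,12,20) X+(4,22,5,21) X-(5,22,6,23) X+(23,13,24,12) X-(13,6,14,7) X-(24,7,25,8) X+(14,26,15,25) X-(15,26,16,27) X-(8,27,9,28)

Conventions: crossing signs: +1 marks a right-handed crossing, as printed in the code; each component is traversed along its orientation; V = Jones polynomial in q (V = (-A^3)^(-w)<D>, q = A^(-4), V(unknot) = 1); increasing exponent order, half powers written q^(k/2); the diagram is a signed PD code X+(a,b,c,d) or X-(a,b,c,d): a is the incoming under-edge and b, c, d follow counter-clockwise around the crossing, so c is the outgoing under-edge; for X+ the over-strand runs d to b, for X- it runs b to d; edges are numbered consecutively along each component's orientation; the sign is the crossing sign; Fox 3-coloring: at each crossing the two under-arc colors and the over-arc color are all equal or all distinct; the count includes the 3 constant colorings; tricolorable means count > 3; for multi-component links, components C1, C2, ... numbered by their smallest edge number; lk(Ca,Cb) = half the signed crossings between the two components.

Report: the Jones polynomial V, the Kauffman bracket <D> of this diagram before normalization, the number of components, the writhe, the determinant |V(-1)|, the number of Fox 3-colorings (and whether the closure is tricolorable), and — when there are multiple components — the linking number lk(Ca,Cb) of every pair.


V(q) = -q^-5 + q^-4 - q^-3 + 2q^-2 - q^-1 + 2 - q
bracket: -A^-10 + 2A^-6 - A^-2 + 2A^2 - A^6 + A^10 - A^14, w = -2
1 component, writhe -2, over 14 crossings
det 9, colorings 9 of 3^14 — tricolorable
observation: the span of V is 6, forcing >= 6 crossings in any diagram


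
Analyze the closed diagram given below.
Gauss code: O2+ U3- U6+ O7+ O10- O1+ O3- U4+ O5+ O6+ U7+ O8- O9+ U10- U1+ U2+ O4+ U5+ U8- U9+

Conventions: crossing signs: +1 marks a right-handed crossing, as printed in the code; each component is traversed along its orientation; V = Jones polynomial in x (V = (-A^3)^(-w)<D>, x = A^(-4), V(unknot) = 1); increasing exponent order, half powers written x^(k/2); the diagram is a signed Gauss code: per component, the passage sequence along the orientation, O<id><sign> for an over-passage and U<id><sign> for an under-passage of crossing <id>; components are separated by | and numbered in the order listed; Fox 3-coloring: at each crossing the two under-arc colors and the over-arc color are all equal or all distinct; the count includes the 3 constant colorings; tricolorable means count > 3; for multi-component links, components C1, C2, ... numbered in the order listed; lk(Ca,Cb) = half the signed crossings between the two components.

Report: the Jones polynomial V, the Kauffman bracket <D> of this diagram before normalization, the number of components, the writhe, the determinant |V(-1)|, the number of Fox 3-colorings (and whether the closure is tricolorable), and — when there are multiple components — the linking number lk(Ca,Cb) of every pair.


Jones polynomial: V(x) = x - x^2 + 2x^3 - x^4 + x^5 - x^6
<D> = -A^-12 + A^-8 - A^-4 + 2 - A^4 + A^8; writhe +4
components 1, writhe +4 (10 crossings)
3-colorings: 3 of 3^10, det 7 — not tricolorable
note: V spans 5 powers of x: at least 5 crossings in any diagram


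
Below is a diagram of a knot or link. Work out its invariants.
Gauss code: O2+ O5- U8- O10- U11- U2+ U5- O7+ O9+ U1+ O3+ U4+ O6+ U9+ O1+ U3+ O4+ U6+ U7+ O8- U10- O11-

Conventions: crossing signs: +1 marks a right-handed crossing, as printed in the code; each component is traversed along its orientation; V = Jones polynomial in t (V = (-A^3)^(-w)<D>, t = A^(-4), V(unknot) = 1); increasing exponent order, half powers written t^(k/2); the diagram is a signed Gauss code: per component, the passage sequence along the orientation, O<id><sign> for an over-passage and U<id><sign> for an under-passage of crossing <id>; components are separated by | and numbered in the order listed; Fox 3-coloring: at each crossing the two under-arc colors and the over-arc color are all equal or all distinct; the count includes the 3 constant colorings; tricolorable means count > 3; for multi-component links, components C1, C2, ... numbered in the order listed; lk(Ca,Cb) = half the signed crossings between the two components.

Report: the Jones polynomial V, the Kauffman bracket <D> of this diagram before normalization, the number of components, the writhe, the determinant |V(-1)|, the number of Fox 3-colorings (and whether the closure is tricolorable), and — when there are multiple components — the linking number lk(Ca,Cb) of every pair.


V(t) = -t^-2 + t^-1 - 1 + 3t - 2t^2 + 3t^3 - 2t^4 + t^5 - t^6
bracket: A^-15 - A^-11 + 2A^-7 - 3A^-3 + 2A - 3A^5 + A^9 - A^13 + A^17, w = +3
1 component, writhe +3, over 11 crossings
det 15, colorings 9 of 3^11 — tricolorable
observation: |V(-1)| = 15: so tricolorable, since 3 divides 15


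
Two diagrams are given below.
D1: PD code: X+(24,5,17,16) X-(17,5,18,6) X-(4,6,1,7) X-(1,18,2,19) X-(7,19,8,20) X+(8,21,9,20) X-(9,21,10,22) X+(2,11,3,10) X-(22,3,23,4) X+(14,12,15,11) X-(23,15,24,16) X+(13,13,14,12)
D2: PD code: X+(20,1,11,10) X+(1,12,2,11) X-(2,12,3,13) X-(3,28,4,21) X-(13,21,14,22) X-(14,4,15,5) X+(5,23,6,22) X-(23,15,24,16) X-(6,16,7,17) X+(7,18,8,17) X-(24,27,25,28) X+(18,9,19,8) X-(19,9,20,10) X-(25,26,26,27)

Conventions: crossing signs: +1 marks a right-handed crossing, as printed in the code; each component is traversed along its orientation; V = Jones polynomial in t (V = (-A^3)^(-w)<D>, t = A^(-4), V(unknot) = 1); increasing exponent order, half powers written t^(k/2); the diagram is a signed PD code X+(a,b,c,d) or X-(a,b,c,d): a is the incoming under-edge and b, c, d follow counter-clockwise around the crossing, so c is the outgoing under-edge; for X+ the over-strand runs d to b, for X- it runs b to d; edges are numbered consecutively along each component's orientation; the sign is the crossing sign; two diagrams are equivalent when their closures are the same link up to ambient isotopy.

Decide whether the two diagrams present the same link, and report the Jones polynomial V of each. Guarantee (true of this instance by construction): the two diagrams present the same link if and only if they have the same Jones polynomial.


equivalent: no
V(D1) = t^-5 + 2t^-3 + t^-1  (w -2, c 12, <D> = A^-2 + 2A^6 + A^14)
D2 (bracket A^-12 + A^-8 + A^-4 + 1; 14 crossings at w = -4): V = t^-3 + t^-2 + t^-1 + 1
why: V(t) takes 2 values over 2 diagrams, fixing the grouping


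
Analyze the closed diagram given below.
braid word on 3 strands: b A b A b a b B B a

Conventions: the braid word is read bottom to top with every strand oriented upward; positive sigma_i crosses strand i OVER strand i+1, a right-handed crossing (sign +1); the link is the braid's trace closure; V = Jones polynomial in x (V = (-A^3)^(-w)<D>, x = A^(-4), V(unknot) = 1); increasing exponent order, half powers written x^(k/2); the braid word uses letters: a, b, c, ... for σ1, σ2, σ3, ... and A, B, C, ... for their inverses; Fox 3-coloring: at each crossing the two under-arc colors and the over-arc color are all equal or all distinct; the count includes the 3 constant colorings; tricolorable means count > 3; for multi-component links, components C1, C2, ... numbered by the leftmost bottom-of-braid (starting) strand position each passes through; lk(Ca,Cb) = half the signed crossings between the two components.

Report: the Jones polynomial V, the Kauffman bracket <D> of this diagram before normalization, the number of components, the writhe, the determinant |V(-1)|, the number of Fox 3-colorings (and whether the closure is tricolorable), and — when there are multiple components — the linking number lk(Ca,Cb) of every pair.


V = -x^-1 + 2 - x + 2x^2 - x^3 + x^4 - x^5
<D> = -A^-14 + A^-10 - A^-6 + 2A^-2 - A^2 + 2A^6 - A^10 (w = +2)
1 component over 10 crossings, w = +2
9 Fox colorings among 3^10, |V(-1)| = 9: tricolorable
why: inverse pairs cancel, leaving σ2 σ1⁻¹ σ2 σ1⁻¹ σ2 σ1 σ2⁻¹ σ1


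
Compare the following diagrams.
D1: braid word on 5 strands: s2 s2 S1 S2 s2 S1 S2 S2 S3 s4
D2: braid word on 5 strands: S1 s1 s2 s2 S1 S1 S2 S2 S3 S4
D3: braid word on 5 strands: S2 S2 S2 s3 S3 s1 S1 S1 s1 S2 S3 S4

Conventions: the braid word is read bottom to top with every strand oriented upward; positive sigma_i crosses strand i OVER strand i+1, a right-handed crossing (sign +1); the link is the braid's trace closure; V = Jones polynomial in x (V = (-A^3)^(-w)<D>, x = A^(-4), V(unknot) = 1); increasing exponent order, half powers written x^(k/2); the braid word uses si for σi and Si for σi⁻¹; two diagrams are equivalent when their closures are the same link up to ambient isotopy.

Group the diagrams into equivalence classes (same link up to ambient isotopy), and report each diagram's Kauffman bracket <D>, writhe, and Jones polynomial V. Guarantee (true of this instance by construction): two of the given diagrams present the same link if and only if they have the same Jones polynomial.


classes: {D1, D2} | {D3}
V(D1) = x^-3 + x^-2 + x^-1 + 1  [10 crossings, <D> = A^-6 + A^-2 + A^2 + A^6, w = -2]
V(D2) = x^-3 + x^-2 + x^-1 + 1  (w -4, c 10, <D> = A^-12 + A^-8 + A^-4 + 1)
V(D3) = x^-6 + x^-3 + x^-2 + x^-1  (w -6, c 12, <D> = A^-14 + A^-10 + A^-6 + A^6)
insight: V(x) takes 2 values over 3 diagrams, fixing the grouping


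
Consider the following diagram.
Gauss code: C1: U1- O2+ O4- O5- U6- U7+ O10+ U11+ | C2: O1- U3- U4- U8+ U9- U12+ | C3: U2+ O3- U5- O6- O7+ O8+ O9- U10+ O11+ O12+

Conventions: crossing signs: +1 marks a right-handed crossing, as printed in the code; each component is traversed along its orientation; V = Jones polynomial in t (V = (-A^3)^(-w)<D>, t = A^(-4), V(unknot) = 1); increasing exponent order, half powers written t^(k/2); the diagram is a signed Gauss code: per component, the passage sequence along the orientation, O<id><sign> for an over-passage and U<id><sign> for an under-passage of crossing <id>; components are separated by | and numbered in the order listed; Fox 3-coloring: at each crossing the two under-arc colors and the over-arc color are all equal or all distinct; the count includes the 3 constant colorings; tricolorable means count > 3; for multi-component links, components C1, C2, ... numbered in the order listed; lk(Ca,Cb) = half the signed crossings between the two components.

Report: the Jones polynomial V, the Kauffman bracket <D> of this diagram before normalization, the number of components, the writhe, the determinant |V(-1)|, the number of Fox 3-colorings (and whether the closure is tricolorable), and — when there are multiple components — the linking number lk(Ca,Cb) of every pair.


V(t) = t^-2 + 2 + t^2
bracket: A^-8 + 2 + A^8, w = 0
3 components, writhe 0, over 12 crossings
lk(C1,C2) = -1
linking number lk(C1,C3) = +1
lk(C2,C3): 0
det 4, colorings 3 of 3^12 — not tricolorable
observation: |V(-1)| = 4: so not tricolorable, since 3 does not divide 4


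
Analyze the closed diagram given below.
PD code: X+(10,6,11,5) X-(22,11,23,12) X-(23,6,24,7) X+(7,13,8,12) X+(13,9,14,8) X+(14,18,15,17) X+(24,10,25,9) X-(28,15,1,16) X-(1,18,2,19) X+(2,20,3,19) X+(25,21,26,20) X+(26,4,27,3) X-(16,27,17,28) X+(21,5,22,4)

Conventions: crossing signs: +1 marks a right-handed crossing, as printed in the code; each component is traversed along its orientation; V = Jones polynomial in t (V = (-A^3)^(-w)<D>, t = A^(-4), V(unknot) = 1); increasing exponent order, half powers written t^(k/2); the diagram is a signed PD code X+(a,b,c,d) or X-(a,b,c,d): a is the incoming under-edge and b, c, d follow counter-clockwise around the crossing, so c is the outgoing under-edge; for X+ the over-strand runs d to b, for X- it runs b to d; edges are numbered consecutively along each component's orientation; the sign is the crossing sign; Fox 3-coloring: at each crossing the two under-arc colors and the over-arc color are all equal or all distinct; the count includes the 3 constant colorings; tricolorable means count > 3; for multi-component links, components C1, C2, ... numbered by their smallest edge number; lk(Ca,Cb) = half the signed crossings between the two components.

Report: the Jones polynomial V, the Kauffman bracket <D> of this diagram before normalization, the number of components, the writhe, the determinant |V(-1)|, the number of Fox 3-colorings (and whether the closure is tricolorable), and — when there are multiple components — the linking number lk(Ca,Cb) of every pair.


V(t) = t^-1 - 1 + 2t - 3t^2 + 3t^3 - 2t^4 + 2t^5 - t^6
bracket: -A^-12 + 2A^-8 - 2A^-4 + 3 - 3A^4 + 2A^8 - A^12 + A^16, w = +4
1 component, writhe +4, over 14 crossings
det 15, colorings 9 of 3^14 — tricolorable
observation: V spans 7 powers of t: at least 7 crossings in any diagram


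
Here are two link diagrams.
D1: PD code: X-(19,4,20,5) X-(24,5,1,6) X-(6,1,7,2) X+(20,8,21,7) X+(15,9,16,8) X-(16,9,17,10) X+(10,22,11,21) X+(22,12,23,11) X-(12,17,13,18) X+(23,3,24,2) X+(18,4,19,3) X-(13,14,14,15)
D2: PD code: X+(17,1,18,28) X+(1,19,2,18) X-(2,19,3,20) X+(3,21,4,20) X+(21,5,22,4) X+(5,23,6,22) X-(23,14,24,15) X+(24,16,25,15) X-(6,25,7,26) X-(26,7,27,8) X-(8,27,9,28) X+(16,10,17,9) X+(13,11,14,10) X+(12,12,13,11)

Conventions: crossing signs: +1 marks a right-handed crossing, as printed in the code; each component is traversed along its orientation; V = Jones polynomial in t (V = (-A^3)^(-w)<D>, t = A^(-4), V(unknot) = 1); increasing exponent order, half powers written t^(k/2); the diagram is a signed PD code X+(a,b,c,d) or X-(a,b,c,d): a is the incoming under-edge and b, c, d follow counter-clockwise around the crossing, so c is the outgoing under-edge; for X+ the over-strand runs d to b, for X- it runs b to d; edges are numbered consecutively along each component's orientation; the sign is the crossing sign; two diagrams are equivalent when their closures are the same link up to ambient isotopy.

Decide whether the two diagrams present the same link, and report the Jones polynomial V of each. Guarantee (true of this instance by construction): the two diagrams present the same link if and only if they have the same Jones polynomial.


equivalent: no
V(D1) = t + t^3 - t^4  (w 0, c 12, <D> = -A^-16 + A^-12 + A^-4)
V(D2) = 1  [14 crossings, <D> = A^12, w = +4]
key observation: comparing 2 Jones polynomials yields 2 groups


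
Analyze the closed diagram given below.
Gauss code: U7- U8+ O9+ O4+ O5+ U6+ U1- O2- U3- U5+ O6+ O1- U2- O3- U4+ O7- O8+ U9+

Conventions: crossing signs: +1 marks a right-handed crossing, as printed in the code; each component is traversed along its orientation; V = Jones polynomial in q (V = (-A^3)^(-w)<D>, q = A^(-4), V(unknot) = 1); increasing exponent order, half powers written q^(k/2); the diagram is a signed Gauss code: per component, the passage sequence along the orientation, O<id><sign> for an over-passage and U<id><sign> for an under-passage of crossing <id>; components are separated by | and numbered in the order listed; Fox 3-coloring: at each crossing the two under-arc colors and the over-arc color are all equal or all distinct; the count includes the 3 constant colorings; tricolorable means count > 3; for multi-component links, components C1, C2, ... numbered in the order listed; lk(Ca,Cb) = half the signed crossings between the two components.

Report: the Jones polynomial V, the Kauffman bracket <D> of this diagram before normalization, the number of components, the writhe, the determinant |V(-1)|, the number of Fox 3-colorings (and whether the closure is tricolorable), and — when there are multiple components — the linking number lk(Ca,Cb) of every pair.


V(q) = 1
bracket: -A^3, w = +1
1 component, writhe +1, over 9 crossings
det 1, colorings 3 of 3^9 — not tricolorable
observation: w = +1 shifts under R1 moves; the (-A^3)^(-1) factor cancels that in V


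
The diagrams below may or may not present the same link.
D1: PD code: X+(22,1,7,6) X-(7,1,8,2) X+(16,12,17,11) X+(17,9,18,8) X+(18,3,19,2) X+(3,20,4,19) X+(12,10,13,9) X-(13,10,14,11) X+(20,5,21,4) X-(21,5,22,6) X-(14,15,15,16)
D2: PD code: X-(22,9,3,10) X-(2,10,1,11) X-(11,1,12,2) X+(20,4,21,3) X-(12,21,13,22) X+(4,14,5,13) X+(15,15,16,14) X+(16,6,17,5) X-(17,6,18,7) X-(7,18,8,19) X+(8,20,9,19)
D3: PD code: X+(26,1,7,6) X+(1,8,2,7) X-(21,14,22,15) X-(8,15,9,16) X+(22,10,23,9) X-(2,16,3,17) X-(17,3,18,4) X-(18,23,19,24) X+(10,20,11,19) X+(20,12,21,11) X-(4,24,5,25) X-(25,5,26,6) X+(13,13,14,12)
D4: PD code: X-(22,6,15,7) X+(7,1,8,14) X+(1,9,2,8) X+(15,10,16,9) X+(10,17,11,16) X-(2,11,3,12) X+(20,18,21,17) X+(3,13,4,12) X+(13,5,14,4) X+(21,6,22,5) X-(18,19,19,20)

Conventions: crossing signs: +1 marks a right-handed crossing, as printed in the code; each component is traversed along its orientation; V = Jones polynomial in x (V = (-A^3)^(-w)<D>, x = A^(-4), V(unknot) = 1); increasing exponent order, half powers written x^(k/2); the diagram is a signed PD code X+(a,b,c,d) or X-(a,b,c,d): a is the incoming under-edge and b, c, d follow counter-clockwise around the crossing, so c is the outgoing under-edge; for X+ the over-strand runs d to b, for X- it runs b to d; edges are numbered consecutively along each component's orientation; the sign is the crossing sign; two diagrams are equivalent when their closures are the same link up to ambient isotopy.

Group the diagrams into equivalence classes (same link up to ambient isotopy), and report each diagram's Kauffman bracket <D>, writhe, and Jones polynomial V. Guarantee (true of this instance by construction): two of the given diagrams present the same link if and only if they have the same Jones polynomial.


grouping into links: {D1} | {D2, D3} | {D4}
V(D1) = -x^(1/2) - x^(5/2)  (w +3, c 11, <D> = A^-1 + A^7)
D2 (bracket A^-9 - A^-5 + 2A^-1 - 2A^3 + 2A^7 - A^11 + A^15; 11 crossings at w = -1): V = -x^(-9/2) + x^(-7/2) - 2x^(-5/2) + 2x^(-3/2) - 2x^(-1/2) + x^(1/2) - x^(3/2)
D3 (bracket A^-9 - A^-5 + 2A^-1 - 2A^3 + 2A^7 - A^11 + A^15; 13 crossings at w = -1): V = -x^(-9/2) + x^(-7/2) - 2x^(-5/2) + 2x^(-3/2) - 2x^(-1/2) + x^(1/2) - x^(3/2)
V(D4) = -x^(3/2) - 2x^(7/2) + x^(9/2) - x^(11/2) + x^(13/2)  [11 crossings, <D> = -A^-11 + A^-7 - A^-3 + 2A + A^9, w = +5]
why: V(x) takes 3 values over 4 diagrams, fixing the grouping


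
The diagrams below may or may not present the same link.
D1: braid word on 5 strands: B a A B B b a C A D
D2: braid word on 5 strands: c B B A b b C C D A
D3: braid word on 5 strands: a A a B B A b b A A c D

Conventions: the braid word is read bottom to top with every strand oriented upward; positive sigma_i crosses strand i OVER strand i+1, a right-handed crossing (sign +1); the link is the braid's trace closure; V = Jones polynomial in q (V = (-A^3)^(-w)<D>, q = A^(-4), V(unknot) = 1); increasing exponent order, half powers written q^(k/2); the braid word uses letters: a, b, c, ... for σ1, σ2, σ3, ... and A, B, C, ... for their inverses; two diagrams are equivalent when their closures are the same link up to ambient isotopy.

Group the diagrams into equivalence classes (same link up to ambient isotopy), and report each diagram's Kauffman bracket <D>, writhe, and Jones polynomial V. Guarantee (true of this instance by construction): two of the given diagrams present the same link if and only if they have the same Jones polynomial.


classes: {D1} | {D2, D3}
V(D1) = q^-3 + q^-2 + q^-1 + 1  [10 crossings, <D> = A^-12 + A^-8 + A^-4 + 1, w = -4]
V(D2) = q^-4 + q^-2 + 2  [10 crossings, <D> = 2A^-12 + A^-4 + A^4, w = -4]
D3 (bracket 2A^-6 + A^2 + A^10; 12 crossings at w = -2): V = q^-4 + q^-2 + 2
note: comparing 3 Jones polynomials yields 2 groups


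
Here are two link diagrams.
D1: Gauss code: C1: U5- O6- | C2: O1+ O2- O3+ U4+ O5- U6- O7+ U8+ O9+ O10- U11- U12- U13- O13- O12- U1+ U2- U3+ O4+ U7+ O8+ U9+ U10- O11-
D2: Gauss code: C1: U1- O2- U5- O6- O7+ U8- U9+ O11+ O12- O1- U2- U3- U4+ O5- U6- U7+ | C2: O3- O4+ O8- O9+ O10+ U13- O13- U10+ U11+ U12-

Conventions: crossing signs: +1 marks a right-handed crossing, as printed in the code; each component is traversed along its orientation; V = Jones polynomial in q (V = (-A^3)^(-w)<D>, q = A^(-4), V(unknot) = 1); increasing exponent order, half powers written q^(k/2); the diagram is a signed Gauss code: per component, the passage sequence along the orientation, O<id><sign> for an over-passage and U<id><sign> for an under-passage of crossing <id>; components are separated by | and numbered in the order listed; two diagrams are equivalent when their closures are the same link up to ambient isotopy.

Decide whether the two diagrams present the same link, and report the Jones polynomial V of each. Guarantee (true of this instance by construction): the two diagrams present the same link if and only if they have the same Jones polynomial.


equivalent: no
V(D1) = -q^(-3/2) - 2q^(1/2) + q^(3/2) - q^(5/2) + q^(7/2)  (w -1, c 13, <D> = -A^-17 + A^-13 - A^-9 + 2A^-5 + A^3)
V(D2) = q^(-9/2) - q^(-5/2) - q^(-3/2) - q^(-1/2)  (w -3, c 13, <D> = A^-7 + A^-3 + A - A^9)
why: V(q) takes 2 values over 2 diagrams, fixing the grouping


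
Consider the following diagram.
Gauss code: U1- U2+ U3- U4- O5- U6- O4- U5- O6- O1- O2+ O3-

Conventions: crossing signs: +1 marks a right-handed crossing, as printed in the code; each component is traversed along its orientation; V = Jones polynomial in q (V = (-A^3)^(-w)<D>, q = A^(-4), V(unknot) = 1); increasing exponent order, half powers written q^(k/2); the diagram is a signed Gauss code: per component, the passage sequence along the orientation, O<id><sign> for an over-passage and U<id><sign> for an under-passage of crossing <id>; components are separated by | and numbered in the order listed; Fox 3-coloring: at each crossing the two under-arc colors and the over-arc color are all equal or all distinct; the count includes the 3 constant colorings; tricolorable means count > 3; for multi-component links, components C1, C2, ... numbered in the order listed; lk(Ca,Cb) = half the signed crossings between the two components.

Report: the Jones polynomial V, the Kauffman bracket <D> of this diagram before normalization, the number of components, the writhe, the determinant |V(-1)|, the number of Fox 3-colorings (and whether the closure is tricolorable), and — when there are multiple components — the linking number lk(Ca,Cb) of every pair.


V = -q^-4 + q^-3 + q^-1
<D> = A^-8 + 1 - A^4 (w = -4)
1 component over 6 crossings, w = -4
9 Fox colorings among 3^6, |V(-1)| = 3: tricolorable
why: w = -4 shifts under R1 moves; the (-A^3)^(4) factor cancels that in V


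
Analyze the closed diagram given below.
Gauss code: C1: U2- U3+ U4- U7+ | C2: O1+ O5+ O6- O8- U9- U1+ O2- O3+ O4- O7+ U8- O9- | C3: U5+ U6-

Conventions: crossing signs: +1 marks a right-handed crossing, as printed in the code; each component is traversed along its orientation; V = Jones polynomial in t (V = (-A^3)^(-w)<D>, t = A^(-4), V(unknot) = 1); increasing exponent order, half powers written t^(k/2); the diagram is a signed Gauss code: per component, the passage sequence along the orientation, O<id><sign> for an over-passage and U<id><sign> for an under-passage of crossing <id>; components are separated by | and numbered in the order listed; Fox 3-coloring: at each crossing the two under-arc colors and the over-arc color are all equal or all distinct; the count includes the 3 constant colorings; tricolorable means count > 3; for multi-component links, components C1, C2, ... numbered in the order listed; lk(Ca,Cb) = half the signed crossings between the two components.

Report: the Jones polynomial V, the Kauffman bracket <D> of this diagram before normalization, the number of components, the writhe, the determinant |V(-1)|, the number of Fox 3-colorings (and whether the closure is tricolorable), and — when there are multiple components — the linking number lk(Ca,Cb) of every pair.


Jones polynomial: V(t) = t^-1 + 2 + t
<D> = -A^-7 - 2A^-3 - A; writhe -1
components 3, writhe -1 (9 crossings)
linking number lk(C1,C2) = 0
lk(C1,C3): 0
lk(C2,C3) = 0
3-colorings: 27 of 3^9, det 0 — tricolorable
note: w = -1 shifts under R1 moves; the (-A^3)^(1) factor cancels that in V


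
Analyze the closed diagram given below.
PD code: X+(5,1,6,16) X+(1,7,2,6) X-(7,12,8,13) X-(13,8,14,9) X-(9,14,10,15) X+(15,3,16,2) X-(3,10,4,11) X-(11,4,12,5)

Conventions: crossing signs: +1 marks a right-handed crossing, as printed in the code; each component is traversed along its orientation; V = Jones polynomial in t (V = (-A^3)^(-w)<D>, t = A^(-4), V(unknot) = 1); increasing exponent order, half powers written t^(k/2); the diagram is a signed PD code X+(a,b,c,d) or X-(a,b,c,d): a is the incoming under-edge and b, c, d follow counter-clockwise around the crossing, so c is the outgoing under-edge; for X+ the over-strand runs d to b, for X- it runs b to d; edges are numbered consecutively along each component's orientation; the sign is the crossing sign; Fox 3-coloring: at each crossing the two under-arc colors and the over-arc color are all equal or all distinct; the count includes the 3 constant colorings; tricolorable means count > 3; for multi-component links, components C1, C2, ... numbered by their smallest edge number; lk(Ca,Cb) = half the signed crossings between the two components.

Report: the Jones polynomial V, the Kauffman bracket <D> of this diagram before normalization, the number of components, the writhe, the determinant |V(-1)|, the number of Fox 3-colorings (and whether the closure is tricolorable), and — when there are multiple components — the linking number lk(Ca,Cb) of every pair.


V(t) = -t^-6 + 2t^-5 - 4t^-4 + 5t^-3 - 4t^-2 + 5t^-1 - 3 + 2t - t^2
bracket: -A^-14 + 2A^-10 - 3A^-6 + 5A^-2 - 4A^2 + 5A^6 - 4A^10 + 2A^14 - A^18, w = -2
1 component, writhe -2, over 8 crossings
det 27, colorings 9 of 3^8 — tricolorable
observation: the span of V is 8, forcing >= 8 crossings in any diagram


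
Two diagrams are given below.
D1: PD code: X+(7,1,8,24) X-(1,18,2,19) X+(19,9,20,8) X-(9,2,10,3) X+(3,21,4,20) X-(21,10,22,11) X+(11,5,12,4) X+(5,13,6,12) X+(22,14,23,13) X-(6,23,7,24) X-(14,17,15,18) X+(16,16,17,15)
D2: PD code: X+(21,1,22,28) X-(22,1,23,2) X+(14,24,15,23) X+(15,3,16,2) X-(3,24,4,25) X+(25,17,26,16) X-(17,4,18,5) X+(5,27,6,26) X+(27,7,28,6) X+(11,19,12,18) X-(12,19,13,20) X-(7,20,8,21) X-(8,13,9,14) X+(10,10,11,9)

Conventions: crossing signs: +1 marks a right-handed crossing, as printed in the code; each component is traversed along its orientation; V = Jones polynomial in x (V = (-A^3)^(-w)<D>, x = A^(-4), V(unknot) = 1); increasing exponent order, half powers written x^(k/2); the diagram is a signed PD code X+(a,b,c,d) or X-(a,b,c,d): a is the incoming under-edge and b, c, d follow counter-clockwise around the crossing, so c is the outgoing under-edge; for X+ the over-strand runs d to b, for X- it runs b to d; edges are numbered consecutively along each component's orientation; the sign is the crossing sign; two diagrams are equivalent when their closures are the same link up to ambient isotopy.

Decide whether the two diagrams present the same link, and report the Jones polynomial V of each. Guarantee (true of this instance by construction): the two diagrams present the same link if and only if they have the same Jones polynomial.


same link: yes
V(D1) = x^-1 - 1 + 2x - 2x^2 + 2x^3 - 2x^4 + x^5  [12 crossings, <D> = A^-14 - 2A^-10 + 2A^-6 - 2A^-2 + 2A^2 - A^6 + A^10, w = +2]
V(D2) = x^-1 - 1 + 2x - 2x^2 + 2x^3 - 2x^4 + x^5  (w +2, c 14, <D> = A^-14 - 2A^-10 + 2A^-6 - 2A^-2 + 2A^2 - A^6 + A^10)
note: all 2 diagrams share one V(x), hence one class


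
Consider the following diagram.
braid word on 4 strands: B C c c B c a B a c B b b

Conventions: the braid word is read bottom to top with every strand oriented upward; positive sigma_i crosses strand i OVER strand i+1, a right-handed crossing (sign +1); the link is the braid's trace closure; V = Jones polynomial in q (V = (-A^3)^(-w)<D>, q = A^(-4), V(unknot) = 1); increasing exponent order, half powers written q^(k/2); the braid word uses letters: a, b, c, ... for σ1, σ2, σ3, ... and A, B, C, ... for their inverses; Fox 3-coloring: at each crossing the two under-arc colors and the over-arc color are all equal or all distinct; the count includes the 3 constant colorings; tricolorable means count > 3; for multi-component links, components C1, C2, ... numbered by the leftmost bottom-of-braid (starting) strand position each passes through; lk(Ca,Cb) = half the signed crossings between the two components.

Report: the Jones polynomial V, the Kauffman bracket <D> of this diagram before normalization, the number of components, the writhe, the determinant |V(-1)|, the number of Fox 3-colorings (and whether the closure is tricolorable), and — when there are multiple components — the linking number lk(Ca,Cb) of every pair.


Jones polynomial: V(q) = q^-1 - 2 + 3q - 3q^2 + 4q^3 - 3q^4 + 2q^5 - q^6
<D> = A^-15 - 2A^-11 + 3A^-7 - 4A^-3 + 3A - 3A^5 + 2A^9 - A^13; writhe +3
components 1, writhe +3 (13 crossings)
3-colorings: 3 of 3^13, det 19 — not tricolorable
note: w = +3 shifts under R1 moves; the (-A^3)^(-3) factor cancels that in V


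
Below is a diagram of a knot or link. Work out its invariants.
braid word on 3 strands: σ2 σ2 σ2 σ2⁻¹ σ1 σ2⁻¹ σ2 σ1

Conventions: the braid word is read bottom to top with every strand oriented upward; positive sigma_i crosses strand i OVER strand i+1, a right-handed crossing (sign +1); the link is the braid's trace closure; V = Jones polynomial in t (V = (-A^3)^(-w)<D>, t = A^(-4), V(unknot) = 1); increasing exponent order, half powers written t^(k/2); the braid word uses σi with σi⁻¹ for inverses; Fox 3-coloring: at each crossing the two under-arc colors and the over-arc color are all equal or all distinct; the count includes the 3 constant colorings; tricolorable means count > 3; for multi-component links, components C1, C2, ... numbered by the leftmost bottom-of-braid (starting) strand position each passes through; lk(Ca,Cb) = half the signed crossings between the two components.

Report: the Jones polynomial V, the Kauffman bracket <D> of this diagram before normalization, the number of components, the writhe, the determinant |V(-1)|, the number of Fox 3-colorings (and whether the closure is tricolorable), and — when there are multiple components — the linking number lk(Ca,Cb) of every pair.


V = t + 2t^3 + t^5
<D> = A^-8 + 2 + A^8 (w = +4)
3 components over 8 crossings, w = +4
lk(C1,C2): +1
lk(C1,C3) = 0
linking number lk(C2,C3) = +1
3 Fox colorings among 3^8, |V(-1)| = 4: not tricolorable
why: inverse pairs cancel, leaving σ2 σ2 σ1 σ1


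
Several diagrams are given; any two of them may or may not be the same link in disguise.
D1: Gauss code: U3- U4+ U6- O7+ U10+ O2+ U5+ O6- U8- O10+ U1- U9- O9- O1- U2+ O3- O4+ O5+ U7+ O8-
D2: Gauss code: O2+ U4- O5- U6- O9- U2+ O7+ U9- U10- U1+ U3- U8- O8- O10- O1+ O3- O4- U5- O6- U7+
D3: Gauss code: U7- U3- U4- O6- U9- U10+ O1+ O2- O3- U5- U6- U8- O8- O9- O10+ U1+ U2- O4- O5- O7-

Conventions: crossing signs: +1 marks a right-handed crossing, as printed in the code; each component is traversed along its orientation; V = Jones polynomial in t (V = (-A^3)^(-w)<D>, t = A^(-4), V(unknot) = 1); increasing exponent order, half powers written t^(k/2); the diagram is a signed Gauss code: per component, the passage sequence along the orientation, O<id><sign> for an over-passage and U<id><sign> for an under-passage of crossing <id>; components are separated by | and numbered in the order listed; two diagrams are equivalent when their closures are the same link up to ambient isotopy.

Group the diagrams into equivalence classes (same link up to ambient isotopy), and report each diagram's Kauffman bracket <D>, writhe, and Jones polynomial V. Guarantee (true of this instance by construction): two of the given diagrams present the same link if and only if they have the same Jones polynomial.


classes: {D1} | {D2} | {D3}
V(D1) = t^-1 - 1 + 2t - 2t^2 + 2t^3 - 2t^4 + t^5  [10 crossings, <D> = A^-20 - 2A^-16 + 2A^-12 - 2A^-8 + 2A^-4 - 1 + A^4, w = 0]
V(D2) = t^-5 - 2t^-4 + 2t^-3 - 2t^-2 + 2t^-1 - 1 + t  [10 crossings, <D> = A^-16 - A^-12 + 2A^-8 - 2A^-4 + 2 - 2A^4 + A^8, w = -4]
V(D3) = -t^-4 + t^-3 + t^-1  (w -6, c 10, <D> = A^-14 + A^-6 - A^-2)
insight: 3 values of V(t) split the 3 diagrams
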